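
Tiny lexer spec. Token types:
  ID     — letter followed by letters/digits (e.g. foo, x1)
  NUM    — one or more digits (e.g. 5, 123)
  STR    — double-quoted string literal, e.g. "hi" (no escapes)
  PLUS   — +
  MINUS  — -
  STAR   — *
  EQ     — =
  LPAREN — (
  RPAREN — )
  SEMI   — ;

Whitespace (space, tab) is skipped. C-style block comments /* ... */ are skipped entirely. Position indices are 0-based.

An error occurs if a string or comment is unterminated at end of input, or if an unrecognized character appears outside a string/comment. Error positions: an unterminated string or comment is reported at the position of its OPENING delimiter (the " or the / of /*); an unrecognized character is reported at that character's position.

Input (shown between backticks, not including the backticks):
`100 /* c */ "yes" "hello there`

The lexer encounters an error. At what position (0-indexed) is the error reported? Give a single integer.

pos=0: emit NUM '100' (now at pos=3)
pos=4: enter COMMENT mode (saw '/*')
exit COMMENT mode (now at pos=11)
pos=12: enter STRING mode
pos=12: emit STR "yes" (now at pos=17)
pos=18: enter STRING mode
pos=18: ERROR — unterminated string

Answer: 18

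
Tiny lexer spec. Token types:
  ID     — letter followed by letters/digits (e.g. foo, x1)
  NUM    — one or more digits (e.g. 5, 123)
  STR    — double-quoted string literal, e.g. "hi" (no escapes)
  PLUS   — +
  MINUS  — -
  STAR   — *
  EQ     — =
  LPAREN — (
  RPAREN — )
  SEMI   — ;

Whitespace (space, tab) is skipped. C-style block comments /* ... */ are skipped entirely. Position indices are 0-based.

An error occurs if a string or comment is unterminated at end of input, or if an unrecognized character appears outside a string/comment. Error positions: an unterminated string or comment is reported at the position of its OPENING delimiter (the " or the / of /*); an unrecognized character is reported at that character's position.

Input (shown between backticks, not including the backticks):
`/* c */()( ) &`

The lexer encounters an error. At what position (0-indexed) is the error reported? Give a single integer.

Answer: 13

Derivation:
pos=0: enter COMMENT mode (saw '/*')
exit COMMENT mode (now at pos=7)
pos=7: emit LPAREN '('
pos=8: emit RPAREN ')'
pos=9: emit LPAREN '('
pos=11: emit RPAREN ')'
pos=13: ERROR — unrecognized char '&'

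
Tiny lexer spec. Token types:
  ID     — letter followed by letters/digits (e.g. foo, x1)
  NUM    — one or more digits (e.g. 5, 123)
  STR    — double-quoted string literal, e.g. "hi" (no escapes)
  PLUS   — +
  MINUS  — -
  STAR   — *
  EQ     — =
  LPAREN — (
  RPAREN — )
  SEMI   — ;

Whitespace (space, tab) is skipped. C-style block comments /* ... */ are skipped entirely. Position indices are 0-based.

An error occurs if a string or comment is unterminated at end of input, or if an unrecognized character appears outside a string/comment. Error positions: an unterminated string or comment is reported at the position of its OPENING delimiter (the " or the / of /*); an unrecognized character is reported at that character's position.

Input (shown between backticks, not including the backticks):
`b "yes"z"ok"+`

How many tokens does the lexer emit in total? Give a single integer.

pos=0: emit ID 'b' (now at pos=1)
pos=2: enter STRING mode
pos=2: emit STR "yes" (now at pos=7)
pos=7: emit ID 'z' (now at pos=8)
pos=8: enter STRING mode
pos=8: emit STR "ok" (now at pos=12)
pos=12: emit PLUS '+'
DONE. 5 tokens: [ID, STR, ID, STR, PLUS]

Answer: 5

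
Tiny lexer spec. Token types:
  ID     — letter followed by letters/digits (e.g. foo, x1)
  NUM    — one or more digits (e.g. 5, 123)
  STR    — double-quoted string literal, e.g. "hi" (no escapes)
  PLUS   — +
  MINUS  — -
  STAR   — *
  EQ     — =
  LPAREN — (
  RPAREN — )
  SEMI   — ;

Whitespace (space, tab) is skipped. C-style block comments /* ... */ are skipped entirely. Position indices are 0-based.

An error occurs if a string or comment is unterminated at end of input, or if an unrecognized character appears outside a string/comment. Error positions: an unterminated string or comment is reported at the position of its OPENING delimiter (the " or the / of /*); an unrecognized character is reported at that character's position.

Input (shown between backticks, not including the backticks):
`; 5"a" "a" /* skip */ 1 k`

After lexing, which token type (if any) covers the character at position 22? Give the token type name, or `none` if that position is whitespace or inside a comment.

pos=0: emit SEMI ';'
pos=2: emit NUM '5' (now at pos=3)
pos=3: enter STRING mode
pos=3: emit STR "a" (now at pos=6)
pos=7: enter STRING mode
pos=7: emit STR "a" (now at pos=10)
pos=11: enter COMMENT mode (saw '/*')
exit COMMENT mode (now at pos=21)
pos=22: emit NUM '1' (now at pos=23)
pos=24: emit ID 'k' (now at pos=25)
DONE. 6 tokens: [SEMI, NUM, STR, STR, NUM, ID]
Position 22: char is '1' -> NUM

Answer: NUM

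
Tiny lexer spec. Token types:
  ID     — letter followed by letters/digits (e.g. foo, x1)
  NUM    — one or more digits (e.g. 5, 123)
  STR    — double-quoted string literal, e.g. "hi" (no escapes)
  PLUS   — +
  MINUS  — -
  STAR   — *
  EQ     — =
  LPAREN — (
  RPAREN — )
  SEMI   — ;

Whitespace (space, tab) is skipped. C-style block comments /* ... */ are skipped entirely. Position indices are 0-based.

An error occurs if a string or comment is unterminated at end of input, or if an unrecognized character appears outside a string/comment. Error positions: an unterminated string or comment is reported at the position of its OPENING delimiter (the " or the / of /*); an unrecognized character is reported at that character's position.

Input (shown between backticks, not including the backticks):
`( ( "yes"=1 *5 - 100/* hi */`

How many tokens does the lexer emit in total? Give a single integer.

Answer: 9

Derivation:
pos=0: emit LPAREN '('
pos=2: emit LPAREN '('
pos=4: enter STRING mode
pos=4: emit STR "yes" (now at pos=9)
pos=9: emit EQ '='
pos=10: emit NUM '1' (now at pos=11)
pos=12: emit STAR '*'
pos=13: emit NUM '5' (now at pos=14)
pos=15: emit MINUS '-'
pos=17: emit NUM '100' (now at pos=20)
pos=20: enter COMMENT mode (saw '/*')
exit COMMENT mode (now at pos=28)
DONE. 9 tokens: [LPAREN, LPAREN, STR, EQ, NUM, STAR, NUM, MINUS, NUM]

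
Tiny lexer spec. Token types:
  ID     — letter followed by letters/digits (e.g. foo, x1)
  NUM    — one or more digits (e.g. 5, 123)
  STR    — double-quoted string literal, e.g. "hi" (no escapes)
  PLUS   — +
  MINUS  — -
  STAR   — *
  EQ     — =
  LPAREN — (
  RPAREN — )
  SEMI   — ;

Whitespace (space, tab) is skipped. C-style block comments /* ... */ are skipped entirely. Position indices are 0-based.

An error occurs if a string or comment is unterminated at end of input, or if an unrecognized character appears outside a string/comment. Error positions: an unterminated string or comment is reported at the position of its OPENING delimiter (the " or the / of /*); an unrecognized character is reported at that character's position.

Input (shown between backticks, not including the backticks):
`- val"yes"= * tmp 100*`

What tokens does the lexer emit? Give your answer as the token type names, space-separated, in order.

pos=0: emit MINUS '-'
pos=2: emit ID 'val' (now at pos=5)
pos=5: enter STRING mode
pos=5: emit STR "yes" (now at pos=10)
pos=10: emit EQ '='
pos=12: emit STAR '*'
pos=14: emit ID 'tmp' (now at pos=17)
pos=18: emit NUM '100' (now at pos=21)
pos=21: emit STAR '*'
DONE. 8 tokens: [MINUS, ID, STR, EQ, STAR, ID, NUM, STAR]

Answer: MINUS ID STR EQ STAR ID NUM STAR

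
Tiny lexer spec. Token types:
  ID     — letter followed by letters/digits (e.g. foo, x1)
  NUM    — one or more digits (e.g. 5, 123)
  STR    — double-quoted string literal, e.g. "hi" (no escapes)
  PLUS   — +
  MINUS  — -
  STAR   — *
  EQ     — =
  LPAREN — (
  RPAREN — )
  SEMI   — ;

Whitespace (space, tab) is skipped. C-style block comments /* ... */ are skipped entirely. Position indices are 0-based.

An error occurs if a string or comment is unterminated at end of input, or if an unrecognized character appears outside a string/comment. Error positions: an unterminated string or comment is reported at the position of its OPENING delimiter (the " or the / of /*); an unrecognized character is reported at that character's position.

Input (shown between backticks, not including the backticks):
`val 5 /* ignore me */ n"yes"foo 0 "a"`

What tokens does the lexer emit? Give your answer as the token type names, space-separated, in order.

Answer: ID NUM ID STR ID NUM STR

Derivation:
pos=0: emit ID 'val' (now at pos=3)
pos=4: emit NUM '5' (now at pos=5)
pos=6: enter COMMENT mode (saw '/*')
exit COMMENT mode (now at pos=21)
pos=22: emit ID 'n' (now at pos=23)
pos=23: enter STRING mode
pos=23: emit STR "yes" (now at pos=28)
pos=28: emit ID 'foo' (now at pos=31)
pos=32: emit NUM '0' (now at pos=33)
pos=34: enter STRING mode
pos=34: emit STR "a" (now at pos=37)
DONE. 7 tokens: [ID, NUM, ID, STR, ID, NUM, STR]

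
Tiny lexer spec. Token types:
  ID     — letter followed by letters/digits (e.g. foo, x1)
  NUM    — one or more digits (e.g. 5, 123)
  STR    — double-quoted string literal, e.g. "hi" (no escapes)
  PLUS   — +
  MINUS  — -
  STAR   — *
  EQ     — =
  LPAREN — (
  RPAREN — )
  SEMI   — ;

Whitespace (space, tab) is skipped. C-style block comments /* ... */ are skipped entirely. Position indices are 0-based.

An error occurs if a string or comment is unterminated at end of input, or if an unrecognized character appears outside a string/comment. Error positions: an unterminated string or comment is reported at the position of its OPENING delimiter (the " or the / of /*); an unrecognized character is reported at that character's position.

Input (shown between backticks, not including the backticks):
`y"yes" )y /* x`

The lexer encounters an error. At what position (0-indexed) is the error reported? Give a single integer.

pos=0: emit ID 'y' (now at pos=1)
pos=1: enter STRING mode
pos=1: emit STR "yes" (now at pos=6)
pos=7: emit RPAREN ')'
pos=8: emit ID 'y' (now at pos=9)
pos=10: enter COMMENT mode (saw '/*')
pos=10: ERROR — unterminated comment (reached EOF)

Answer: 10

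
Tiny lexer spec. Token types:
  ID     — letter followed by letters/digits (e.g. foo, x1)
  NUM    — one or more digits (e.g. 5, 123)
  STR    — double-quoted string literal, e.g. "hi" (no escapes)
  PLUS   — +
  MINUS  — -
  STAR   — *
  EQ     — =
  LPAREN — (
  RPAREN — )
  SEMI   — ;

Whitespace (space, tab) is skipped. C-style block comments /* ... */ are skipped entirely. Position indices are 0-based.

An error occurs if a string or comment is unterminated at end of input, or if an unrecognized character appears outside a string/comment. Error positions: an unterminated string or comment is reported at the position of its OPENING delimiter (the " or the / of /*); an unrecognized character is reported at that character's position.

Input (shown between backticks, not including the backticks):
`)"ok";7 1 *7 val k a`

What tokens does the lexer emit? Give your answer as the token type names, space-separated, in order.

pos=0: emit RPAREN ')'
pos=1: enter STRING mode
pos=1: emit STR "ok" (now at pos=5)
pos=5: emit SEMI ';'
pos=6: emit NUM '7' (now at pos=7)
pos=8: emit NUM '1' (now at pos=9)
pos=10: emit STAR '*'
pos=11: emit NUM '7' (now at pos=12)
pos=13: emit ID 'val' (now at pos=16)
pos=17: emit ID 'k' (now at pos=18)
pos=19: emit ID 'a' (now at pos=20)
DONE. 10 tokens: [RPAREN, STR, SEMI, NUM, NUM, STAR, NUM, ID, ID, ID]

Answer: RPAREN STR SEMI NUM NUM STAR NUM ID ID ID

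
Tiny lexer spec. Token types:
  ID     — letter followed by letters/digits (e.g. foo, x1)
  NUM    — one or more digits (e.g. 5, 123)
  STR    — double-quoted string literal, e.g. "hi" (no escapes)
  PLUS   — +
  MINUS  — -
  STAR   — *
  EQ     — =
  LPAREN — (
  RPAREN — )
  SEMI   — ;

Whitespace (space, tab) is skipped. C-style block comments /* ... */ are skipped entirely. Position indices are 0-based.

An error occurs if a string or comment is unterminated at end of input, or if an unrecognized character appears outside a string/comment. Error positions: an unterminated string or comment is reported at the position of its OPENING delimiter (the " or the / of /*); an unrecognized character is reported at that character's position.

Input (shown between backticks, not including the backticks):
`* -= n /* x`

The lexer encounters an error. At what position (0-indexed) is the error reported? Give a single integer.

Answer: 7

Derivation:
pos=0: emit STAR '*'
pos=2: emit MINUS '-'
pos=3: emit EQ '='
pos=5: emit ID 'n' (now at pos=6)
pos=7: enter COMMENT mode (saw '/*')
pos=7: ERROR — unterminated comment (reached EOF)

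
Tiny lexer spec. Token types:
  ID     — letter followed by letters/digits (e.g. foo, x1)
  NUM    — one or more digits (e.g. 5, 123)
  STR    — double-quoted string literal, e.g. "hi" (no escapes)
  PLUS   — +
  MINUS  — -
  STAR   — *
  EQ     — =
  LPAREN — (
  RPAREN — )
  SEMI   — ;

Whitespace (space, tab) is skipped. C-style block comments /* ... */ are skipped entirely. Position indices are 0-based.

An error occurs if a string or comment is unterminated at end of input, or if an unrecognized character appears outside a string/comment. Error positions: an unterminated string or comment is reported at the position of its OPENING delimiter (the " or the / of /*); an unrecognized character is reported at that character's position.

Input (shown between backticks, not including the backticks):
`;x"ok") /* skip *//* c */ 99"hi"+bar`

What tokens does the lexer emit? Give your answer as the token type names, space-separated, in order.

pos=0: emit SEMI ';'
pos=1: emit ID 'x' (now at pos=2)
pos=2: enter STRING mode
pos=2: emit STR "ok" (now at pos=6)
pos=6: emit RPAREN ')'
pos=8: enter COMMENT mode (saw '/*')
exit COMMENT mode (now at pos=18)
pos=18: enter COMMENT mode (saw '/*')
exit COMMENT mode (now at pos=25)
pos=26: emit NUM '99' (now at pos=28)
pos=28: enter STRING mode
pos=28: emit STR "hi" (now at pos=32)
pos=32: emit PLUS '+'
pos=33: emit ID 'bar' (now at pos=36)
DONE. 8 tokens: [SEMI, ID, STR, RPAREN, NUM, STR, PLUS, ID]

Answer: SEMI ID STR RPAREN NUM STR PLUS ID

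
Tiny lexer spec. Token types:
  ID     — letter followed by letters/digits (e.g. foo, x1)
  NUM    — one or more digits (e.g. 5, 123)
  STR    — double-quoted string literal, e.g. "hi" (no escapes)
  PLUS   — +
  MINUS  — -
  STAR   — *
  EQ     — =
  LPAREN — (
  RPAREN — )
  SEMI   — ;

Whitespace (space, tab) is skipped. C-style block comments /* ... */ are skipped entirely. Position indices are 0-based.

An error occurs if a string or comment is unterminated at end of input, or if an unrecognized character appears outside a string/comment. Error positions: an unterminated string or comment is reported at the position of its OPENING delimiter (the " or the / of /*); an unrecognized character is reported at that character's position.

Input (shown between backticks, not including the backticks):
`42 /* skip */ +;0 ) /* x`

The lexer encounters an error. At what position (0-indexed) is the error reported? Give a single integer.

Answer: 20

Derivation:
pos=0: emit NUM '42' (now at pos=2)
pos=3: enter COMMENT mode (saw '/*')
exit COMMENT mode (now at pos=13)
pos=14: emit PLUS '+'
pos=15: emit SEMI ';'
pos=16: emit NUM '0' (now at pos=17)
pos=18: emit RPAREN ')'
pos=20: enter COMMENT mode (saw '/*')
pos=20: ERROR — unterminated comment (reached EOF)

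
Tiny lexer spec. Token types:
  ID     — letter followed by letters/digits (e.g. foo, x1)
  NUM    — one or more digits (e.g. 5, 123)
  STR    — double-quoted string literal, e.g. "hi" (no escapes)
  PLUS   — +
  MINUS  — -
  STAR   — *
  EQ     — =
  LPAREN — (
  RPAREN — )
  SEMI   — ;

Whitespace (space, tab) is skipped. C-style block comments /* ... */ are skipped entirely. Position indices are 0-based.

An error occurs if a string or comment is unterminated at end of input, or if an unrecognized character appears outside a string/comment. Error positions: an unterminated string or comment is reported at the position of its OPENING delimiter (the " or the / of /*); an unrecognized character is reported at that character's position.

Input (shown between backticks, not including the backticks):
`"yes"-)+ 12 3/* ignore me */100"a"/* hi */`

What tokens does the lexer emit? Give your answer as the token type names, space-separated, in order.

pos=0: enter STRING mode
pos=0: emit STR "yes" (now at pos=5)
pos=5: emit MINUS '-'
pos=6: emit RPAREN ')'
pos=7: emit PLUS '+'
pos=9: emit NUM '12' (now at pos=11)
pos=12: emit NUM '3' (now at pos=13)
pos=13: enter COMMENT mode (saw '/*')
exit COMMENT mode (now at pos=28)
pos=28: emit NUM '100' (now at pos=31)
pos=31: enter STRING mode
pos=31: emit STR "a" (now at pos=34)
pos=34: enter COMMENT mode (saw '/*')
exit COMMENT mode (now at pos=42)
DONE. 8 tokens: [STR, MINUS, RPAREN, PLUS, NUM, NUM, NUM, STR]

Answer: STR MINUS RPAREN PLUS NUM NUM NUM STR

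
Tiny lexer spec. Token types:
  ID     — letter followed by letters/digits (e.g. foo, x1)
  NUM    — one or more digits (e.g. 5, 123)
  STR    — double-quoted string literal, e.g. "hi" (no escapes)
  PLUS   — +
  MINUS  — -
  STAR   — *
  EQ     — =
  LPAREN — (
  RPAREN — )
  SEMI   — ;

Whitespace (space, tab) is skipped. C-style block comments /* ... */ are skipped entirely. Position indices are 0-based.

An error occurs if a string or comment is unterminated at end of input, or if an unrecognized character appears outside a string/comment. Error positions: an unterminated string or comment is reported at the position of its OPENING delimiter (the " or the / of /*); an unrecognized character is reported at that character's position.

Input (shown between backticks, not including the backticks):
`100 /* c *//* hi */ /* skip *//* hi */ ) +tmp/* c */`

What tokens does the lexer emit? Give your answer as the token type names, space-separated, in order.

Answer: NUM RPAREN PLUS ID

Derivation:
pos=0: emit NUM '100' (now at pos=3)
pos=4: enter COMMENT mode (saw '/*')
exit COMMENT mode (now at pos=11)
pos=11: enter COMMENT mode (saw '/*')
exit COMMENT mode (now at pos=19)
pos=20: enter COMMENT mode (saw '/*')
exit COMMENT mode (now at pos=30)
pos=30: enter COMMENT mode (saw '/*')
exit COMMENT mode (now at pos=38)
pos=39: emit RPAREN ')'
pos=41: emit PLUS '+'
pos=42: emit ID 'tmp' (now at pos=45)
pos=45: enter COMMENT mode (saw '/*')
exit COMMENT mode (now at pos=52)
DONE. 4 tokens: [NUM, RPAREN, PLUS, ID]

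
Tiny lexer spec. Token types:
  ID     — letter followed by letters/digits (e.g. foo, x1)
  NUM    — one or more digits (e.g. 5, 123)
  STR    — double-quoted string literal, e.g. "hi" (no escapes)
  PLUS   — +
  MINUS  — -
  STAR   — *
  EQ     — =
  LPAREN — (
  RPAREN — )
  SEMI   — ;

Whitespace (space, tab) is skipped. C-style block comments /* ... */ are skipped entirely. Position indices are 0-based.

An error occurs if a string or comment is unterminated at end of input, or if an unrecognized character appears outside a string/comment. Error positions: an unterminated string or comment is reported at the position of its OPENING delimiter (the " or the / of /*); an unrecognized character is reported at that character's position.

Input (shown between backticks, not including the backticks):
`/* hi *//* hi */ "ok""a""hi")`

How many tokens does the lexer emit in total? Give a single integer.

Answer: 4

Derivation:
pos=0: enter COMMENT mode (saw '/*')
exit COMMENT mode (now at pos=8)
pos=8: enter COMMENT mode (saw '/*')
exit COMMENT mode (now at pos=16)
pos=17: enter STRING mode
pos=17: emit STR "ok" (now at pos=21)
pos=21: enter STRING mode
pos=21: emit STR "a" (now at pos=24)
pos=24: enter STRING mode
pos=24: emit STR "hi" (now at pos=28)
pos=28: emit RPAREN ')'
DONE. 4 tokens: [STR, STR, STR, RPAREN]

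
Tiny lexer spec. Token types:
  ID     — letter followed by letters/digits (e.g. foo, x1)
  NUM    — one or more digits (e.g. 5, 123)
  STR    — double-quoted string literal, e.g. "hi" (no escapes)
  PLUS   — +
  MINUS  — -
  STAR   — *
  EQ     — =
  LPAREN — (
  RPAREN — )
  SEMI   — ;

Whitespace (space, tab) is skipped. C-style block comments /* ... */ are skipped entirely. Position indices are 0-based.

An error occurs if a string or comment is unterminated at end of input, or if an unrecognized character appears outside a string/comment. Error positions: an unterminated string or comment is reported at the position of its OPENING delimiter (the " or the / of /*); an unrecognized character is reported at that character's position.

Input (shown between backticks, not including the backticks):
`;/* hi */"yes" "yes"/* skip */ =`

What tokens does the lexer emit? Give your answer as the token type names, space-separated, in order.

pos=0: emit SEMI ';'
pos=1: enter COMMENT mode (saw '/*')
exit COMMENT mode (now at pos=9)
pos=9: enter STRING mode
pos=9: emit STR "yes" (now at pos=14)
pos=15: enter STRING mode
pos=15: emit STR "yes" (now at pos=20)
pos=20: enter COMMENT mode (saw '/*')
exit COMMENT mode (now at pos=30)
pos=31: emit EQ '='
DONE. 4 tokens: [SEMI, STR, STR, EQ]

Answer: SEMI STR STR EQ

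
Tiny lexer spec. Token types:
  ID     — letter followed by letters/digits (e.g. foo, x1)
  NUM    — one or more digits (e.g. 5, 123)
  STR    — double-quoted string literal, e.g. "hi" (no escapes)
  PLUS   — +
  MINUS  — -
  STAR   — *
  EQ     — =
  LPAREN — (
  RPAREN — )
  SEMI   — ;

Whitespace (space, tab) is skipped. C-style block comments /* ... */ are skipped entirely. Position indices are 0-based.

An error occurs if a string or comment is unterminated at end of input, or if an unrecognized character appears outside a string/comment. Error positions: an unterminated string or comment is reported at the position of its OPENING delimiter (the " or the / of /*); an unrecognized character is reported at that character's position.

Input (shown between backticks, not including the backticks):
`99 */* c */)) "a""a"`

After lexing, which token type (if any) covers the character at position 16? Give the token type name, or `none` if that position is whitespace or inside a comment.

Answer: STR

Derivation:
pos=0: emit NUM '99' (now at pos=2)
pos=3: emit STAR '*'
pos=4: enter COMMENT mode (saw '/*')
exit COMMENT mode (now at pos=11)
pos=11: emit RPAREN ')'
pos=12: emit RPAREN ')'
pos=14: enter STRING mode
pos=14: emit STR "a" (now at pos=17)
pos=17: enter STRING mode
pos=17: emit STR "a" (now at pos=20)
DONE. 6 tokens: [NUM, STAR, RPAREN, RPAREN, STR, STR]
Position 16: char is '"' -> STR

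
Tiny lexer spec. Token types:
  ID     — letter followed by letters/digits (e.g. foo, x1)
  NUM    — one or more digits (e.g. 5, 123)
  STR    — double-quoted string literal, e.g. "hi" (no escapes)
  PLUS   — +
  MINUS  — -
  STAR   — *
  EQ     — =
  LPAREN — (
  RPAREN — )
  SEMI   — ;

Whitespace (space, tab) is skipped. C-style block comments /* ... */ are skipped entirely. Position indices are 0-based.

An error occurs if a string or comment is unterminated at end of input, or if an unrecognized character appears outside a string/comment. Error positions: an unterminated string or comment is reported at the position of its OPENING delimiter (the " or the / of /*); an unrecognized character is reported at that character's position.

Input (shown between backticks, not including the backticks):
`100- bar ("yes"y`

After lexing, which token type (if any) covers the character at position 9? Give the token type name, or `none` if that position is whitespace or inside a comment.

pos=0: emit NUM '100' (now at pos=3)
pos=3: emit MINUS '-'
pos=5: emit ID 'bar' (now at pos=8)
pos=9: emit LPAREN '('
pos=10: enter STRING mode
pos=10: emit STR "yes" (now at pos=15)
pos=15: emit ID 'y' (now at pos=16)
DONE. 6 tokens: [NUM, MINUS, ID, LPAREN, STR, ID]
Position 9: char is '(' -> LPAREN

Answer: LPAREN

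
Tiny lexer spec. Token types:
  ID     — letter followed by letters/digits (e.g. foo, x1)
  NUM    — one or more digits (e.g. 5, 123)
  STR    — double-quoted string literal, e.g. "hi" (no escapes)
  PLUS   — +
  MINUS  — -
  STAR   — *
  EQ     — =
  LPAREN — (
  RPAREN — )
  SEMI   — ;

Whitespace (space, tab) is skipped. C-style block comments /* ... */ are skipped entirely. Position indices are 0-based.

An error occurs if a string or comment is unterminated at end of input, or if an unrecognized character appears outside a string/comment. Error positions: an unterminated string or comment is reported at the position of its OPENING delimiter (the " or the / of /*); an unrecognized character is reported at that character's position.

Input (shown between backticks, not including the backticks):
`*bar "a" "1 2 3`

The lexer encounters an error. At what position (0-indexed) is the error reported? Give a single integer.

pos=0: emit STAR '*'
pos=1: emit ID 'bar' (now at pos=4)
pos=5: enter STRING mode
pos=5: emit STR "a" (now at pos=8)
pos=9: enter STRING mode
pos=9: ERROR — unterminated string

Answer: 9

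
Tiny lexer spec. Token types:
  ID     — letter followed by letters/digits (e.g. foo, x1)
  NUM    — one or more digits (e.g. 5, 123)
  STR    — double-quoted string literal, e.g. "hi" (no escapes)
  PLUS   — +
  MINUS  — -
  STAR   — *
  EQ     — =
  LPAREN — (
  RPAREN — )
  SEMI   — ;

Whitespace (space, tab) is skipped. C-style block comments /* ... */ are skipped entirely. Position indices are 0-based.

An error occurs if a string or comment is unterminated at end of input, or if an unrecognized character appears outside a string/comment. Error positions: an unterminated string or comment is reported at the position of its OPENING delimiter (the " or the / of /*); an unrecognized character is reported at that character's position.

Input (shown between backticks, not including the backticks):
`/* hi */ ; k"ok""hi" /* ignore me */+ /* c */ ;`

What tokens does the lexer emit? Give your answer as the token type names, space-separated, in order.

pos=0: enter COMMENT mode (saw '/*')
exit COMMENT mode (now at pos=8)
pos=9: emit SEMI ';'
pos=11: emit ID 'k' (now at pos=12)
pos=12: enter STRING mode
pos=12: emit STR "ok" (now at pos=16)
pos=16: enter STRING mode
pos=16: emit STR "hi" (now at pos=20)
pos=21: enter COMMENT mode (saw '/*')
exit COMMENT mode (now at pos=36)
pos=36: emit PLUS '+'
pos=38: enter COMMENT mode (saw '/*')
exit COMMENT mode (now at pos=45)
pos=46: emit SEMI ';'
DONE. 6 tokens: [SEMI, ID, STR, STR, PLUS, SEMI]

Answer: SEMI ID STR STR PLUS SEMI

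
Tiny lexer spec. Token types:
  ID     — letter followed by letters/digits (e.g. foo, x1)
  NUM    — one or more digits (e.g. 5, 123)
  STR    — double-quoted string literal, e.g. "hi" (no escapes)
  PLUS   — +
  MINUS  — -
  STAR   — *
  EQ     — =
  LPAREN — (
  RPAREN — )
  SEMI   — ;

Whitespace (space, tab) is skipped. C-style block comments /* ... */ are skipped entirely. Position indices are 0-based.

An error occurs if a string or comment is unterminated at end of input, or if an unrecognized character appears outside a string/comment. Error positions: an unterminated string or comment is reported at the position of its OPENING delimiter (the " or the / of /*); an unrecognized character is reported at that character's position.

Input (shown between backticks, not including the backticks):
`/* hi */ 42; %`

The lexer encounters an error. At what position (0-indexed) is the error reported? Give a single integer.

Answer: 13

Derivation:
pos=0: enter COMMENT mode (saw '/*')
exit COMMENT mode (now at pos=8)
pos=9: emit NUM '42' (now at pos=11)
pos=11: emit SEMI ';'
pos=13: ERROR — unrecognized char '%'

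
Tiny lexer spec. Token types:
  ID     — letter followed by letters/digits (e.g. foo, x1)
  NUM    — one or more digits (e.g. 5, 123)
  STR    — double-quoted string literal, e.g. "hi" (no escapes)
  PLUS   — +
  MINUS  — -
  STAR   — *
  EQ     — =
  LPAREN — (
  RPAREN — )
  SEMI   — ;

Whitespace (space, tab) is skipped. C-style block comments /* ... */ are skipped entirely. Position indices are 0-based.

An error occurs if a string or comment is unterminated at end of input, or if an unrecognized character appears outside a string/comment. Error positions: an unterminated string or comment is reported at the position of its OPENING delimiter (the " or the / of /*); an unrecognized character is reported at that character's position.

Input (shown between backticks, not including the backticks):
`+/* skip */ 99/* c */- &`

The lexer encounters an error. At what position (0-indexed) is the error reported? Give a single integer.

pos=0: emit PLUS '+'
pos=1: enter COMMENT mode (saw '/*')
exit COMMENT mode (now at pos=11)
pos=12: emit NUM '99' (now at pos=14)
pos=14: enter COMMENT mode (saw '/*')
exit COMMENT mode (now at pos=21)
pos=21: emit MINUS '-'
pos=23: ERROR — unrecognized char '&'

Answer: 23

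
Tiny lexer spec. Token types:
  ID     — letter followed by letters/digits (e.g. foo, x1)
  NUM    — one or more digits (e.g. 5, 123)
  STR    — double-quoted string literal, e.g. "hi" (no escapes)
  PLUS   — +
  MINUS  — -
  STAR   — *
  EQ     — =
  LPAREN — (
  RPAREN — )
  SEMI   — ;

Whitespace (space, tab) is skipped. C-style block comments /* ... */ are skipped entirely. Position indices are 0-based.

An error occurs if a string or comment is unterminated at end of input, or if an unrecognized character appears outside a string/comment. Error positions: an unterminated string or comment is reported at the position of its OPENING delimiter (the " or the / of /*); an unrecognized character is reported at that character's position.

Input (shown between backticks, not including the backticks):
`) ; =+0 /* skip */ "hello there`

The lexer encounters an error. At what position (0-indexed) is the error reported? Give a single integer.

pos=0: emit RPAREN ')'
pos=2: emit SEMI ';'
pos=4: emit EQ '='
pos=5: emit PLUS '+'
pos=6: emit NUM '0' (now at pos=7)
pos=8: enter COMMENT mode (saw '/*')
exit COMMENT mode (now at pos=18)
pos=19: enter STRING mode
pos=19: ERROR — unterminated string

Answer: 19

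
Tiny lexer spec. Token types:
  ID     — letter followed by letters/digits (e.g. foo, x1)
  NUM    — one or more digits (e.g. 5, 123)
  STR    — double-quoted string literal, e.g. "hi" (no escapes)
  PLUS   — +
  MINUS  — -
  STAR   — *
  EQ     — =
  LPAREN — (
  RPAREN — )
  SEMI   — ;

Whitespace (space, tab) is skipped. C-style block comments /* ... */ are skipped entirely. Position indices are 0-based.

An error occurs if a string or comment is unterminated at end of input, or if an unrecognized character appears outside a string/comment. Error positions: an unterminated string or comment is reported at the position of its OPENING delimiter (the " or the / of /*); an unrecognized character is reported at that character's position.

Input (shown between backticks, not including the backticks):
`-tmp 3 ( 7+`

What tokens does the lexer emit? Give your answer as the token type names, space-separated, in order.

Answer: MINUS ID NUM LPAREN NUM PLUS

Derivation:
pos=0: emit MINUS '-'
pos=1: emit ID 'tmp' (now at pos=4)
pos=5: emit NUM '3' (now at pos=6)
pos=7: emit LPAREN '('
pos=9: emit NUM '7' (now at pos=10)
pos=10: emit PLUS '+'
DONE. 6 tokens: [MINUS, ID, NUM, LPAREN, NUM, PLUS]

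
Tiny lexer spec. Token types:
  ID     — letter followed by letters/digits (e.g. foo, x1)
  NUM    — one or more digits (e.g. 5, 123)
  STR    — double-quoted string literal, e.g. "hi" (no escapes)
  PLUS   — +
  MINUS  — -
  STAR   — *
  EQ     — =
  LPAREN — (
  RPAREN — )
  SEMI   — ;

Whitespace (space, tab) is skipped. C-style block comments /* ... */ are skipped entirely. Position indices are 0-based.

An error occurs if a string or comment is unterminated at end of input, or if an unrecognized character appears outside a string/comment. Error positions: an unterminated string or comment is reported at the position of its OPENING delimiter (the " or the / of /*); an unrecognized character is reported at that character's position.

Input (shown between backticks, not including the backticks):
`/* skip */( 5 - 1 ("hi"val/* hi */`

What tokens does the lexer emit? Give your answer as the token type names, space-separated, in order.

pos=0: enter COMMENT mode (saw '/*')
exit COMMENT mode (now at pos=10)
pos=10: emit LPAREN '('
pos=12: emit NUM '5' (now at pos=13)
pos=14: emit MINUS '-'
pos=16: emit NUM '1' (now at pos=17)
pos=18: emit LPAREN '('
pos=19: enter STRING mode
pos=19: emit STR "hi" (now at pos=23)
pos=23: emit ID 'val' (now at pos=26)
pos=26: enter COMMENT mode (saw '/*')
exit COMMENT mode (now at pos=34)
DONE. 7 tokens: [LPAREN, NUM, MINUS, NUM, LPAREN, STR, ID]

Answer: LPAREN NUM MINUS NUM LPAREN STR ID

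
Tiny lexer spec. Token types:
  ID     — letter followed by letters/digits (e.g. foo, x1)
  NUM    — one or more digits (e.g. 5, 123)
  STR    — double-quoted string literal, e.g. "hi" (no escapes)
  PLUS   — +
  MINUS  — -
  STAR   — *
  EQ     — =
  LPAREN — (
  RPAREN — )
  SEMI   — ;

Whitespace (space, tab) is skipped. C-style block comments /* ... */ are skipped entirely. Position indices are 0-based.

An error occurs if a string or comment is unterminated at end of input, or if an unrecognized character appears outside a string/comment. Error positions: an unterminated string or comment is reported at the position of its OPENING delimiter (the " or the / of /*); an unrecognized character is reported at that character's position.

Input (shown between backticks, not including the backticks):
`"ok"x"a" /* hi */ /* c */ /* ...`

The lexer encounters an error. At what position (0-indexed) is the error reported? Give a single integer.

pos=0: enter STRING mode
pos=0: emit STR "ok" (now at pos=4)
pos=4: emit ID 'x' (now at pos=5)
pos=5: enter STRING mode
pos=5: emit STR "a" (now at pos=8)
pos=9: enter COMMENT mode (saw '/*')
exit COMMENT mode (now at pos=17)
pos=18: enter COMMENT mode (saw '/*')
exit COMMENT mode (now at pos=25)
pos=26: enter COMMENT mode (saw '/*')
pos=26: ERROR — unterminated comment (reached EOF)

Answer: 26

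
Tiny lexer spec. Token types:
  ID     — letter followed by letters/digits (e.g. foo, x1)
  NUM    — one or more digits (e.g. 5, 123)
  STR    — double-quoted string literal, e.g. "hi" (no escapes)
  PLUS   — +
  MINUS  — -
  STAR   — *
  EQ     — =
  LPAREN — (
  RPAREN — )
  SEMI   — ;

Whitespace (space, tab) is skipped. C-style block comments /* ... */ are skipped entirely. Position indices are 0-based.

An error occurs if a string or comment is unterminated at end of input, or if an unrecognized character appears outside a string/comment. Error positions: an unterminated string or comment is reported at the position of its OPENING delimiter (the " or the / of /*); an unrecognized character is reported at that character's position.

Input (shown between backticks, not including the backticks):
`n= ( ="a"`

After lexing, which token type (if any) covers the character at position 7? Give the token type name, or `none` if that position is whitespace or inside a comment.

Answer: STR

Derivation:
pos=0: emit ID 'n' (now at pos=1)
pos=1: emit EQ '='
pos=3: emit LPAREN '('
pos=5: emit EQ '='
pos=6: enter STRING mode
pos=6: emit STR "a" (now at pos=9)
DONE. 5 tokens: [ID, EQ, LPAREN, EQ, STR]
Position 7: char is 'a' -> STR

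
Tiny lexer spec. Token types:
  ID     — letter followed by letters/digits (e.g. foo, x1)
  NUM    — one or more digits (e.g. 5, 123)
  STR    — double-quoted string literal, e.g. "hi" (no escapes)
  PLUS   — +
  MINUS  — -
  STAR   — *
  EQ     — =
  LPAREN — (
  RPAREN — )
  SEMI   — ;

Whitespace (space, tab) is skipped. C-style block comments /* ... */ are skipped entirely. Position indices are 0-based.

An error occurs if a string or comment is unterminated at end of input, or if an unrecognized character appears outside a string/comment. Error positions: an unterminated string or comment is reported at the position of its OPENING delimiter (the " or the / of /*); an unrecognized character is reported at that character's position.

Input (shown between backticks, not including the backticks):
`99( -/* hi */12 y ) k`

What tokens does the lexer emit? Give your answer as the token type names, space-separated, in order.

pos=0: emit NUM '99' (now at pos=2)
pos=2: emit LPAREN '('
pos=4: emit MINUS '-'
pos=5: enter COMMENT mode (saw '/*')
exit COMMENT mode (now at pos=13)
pos=13: emit NUM '12' (now at pos=15)
pos=16: emit ID 'y' (now at pos=17)
pos=18: emit RPAREN ')'
pos=20: emit ID 'k' (now at pos=21)
DONE. 7 tokens: [NUM, LPAREN, MINUS, NUM, ID, RPAREN, ID]

Answer: NUM LPAREN MINUS NUM ID RPAREN ID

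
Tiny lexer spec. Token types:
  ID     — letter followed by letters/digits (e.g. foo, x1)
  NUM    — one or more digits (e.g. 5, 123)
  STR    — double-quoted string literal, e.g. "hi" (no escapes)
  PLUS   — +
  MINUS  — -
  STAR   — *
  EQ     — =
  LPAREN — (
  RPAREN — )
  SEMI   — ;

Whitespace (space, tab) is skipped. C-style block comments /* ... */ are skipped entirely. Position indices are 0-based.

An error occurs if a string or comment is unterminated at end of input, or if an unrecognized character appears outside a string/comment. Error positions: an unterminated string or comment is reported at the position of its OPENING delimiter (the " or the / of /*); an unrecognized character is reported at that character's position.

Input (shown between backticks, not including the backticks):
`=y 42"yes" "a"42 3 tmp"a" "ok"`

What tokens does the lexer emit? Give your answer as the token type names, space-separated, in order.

Answer: EQ ID NUM STR STR NUM NUM ID STR STR

Derivation:
pos=0: emit EQ '='
pos=1: emit ID 'y' (now at pos=2)
pos=3: emit NUM '42' (now at pos=5)
pos=5: enter STRING mode
pos=5: emit STR "yes" (now at pos=10)
pos=11: enter STRING mode
pos=11: emit STR "a" (now at pos=14)
pos=14: emit NUM '42' (now at pos=16)
pos=17: emit NUM '3' (now at pos=18)
pos=19: emit ID 'tmp' (now at pos=22)
pos=22: enter STRING mode
pos=22: emit STR "a" (now at pos=25)
pos=26: enter STRING mode
pos=26: emit STR "ok" (now at pos=30)
DONE. 10 tokens: [EQ, ID, NUM, STR, STR, NUM, NUM, ID, STR, STR]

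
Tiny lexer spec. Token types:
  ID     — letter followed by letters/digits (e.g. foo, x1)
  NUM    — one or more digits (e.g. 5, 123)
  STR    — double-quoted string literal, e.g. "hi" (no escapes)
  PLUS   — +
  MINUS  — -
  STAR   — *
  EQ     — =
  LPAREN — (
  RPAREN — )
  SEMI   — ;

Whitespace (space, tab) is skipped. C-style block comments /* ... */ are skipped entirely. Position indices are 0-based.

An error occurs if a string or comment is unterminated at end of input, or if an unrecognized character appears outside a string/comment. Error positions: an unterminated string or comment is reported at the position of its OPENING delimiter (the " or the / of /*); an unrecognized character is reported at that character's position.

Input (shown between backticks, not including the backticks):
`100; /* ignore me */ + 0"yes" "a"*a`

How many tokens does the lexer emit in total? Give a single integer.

pos=0: emit NUM '100' (now at pos=3)
pos=3: emit SEMI ';'
pos=5: enter COMMENT mode (saw '/*')
exit COMMENT mode (now at pos=20)
pos=21: emit PLUS '+'
pos=23: emit NUM '0' (now at pos=24)
pos=24: enter STRING mode
pos=24: emit STR "yes" (now at pos=29)
pos=30: enter STRING mode
pos=30: emit STR "a" (now at pos=33)
pos=33: emit STAR '*'
pos=34: emit ID 'a' (now at pos=35)
DONE. 8 tokens: [NUM, SEMI, PLUS, NUM, STR, STR, STAR, ID]

Answer: 8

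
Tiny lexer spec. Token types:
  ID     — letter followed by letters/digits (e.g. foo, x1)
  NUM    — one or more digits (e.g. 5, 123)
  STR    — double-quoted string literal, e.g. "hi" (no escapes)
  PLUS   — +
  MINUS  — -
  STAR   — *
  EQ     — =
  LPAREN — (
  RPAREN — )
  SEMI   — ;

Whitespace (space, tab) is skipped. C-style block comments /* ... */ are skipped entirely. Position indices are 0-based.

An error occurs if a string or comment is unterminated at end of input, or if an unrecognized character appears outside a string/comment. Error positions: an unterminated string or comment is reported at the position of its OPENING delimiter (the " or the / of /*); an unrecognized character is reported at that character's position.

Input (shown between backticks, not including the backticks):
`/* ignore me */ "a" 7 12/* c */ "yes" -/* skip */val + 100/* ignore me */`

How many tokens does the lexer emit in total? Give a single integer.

Answer: 8

Derivation:
pos=0: enter COMMENT mode (saw '/*')
exit COMMENT mode (now at pos=15)
pos=16: enter STRING mode
pos=16: emit STR "a" (now at pos=19)
pos=20: emit NUM '7' (now at pos=21)
pos=22: emit NUM '12' (now at pos=24)
pos=24: enter COMMENT mode (saw '/*')
exit COMMENT mode (now at pos=31)
pos=32: enter STRING mode
pos=32: emit STR "yes" (now at pos=37)
pos=38: emit MINUS '-'
pos=39: enter COMMENT mode (saw '/*')
exit COMMENT mode (now at pos=49)
pos=49: emit ID 'val' (now at pos=52)
pos=53: emit PLUS '+'
pos=55: emit NUM '100' (now at pos=58)
pos=58: enter COMMENT mode (saw '/*')
exit COMMENT mode (now at pos=73)
DONE. 8 tokens: [STR, NUM, NUM, STR, MINUS, ID, PLUS, NUM]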